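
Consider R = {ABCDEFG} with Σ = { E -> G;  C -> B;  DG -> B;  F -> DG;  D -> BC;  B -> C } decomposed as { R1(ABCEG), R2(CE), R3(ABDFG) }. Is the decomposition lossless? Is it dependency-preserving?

Lossless test (chase): Rows 1 and 2 agree on E; apply E→G and equate their G entries. Rows 1 and 2 agree on C; apply C→B and equate their B entries. Rows 1 and 3 agree on B; apply B→C and equate their C entries. No row becomes fully distinguished — the join is lossy.
Dependency preservation: D → BC is not contained in any single fragment, but the restricted closure of its left-hand side across the fragments still reaches the right-hand side; the remaining FDs each lie inside some fragment. All dependencies are preserved.

lossy but dependency-preserving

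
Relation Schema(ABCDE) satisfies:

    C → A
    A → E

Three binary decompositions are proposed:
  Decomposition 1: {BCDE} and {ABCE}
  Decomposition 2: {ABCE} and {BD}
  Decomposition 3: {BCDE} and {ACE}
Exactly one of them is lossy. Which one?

Decomposition 1: common = {BCE}, closure = {ABCE} → lossless.
Decomposition 2: common = {B}, closure = {B} → lossy.
Decomposition 3: common = {CE}, closure = {ACE} → lossless.

Decomposition 2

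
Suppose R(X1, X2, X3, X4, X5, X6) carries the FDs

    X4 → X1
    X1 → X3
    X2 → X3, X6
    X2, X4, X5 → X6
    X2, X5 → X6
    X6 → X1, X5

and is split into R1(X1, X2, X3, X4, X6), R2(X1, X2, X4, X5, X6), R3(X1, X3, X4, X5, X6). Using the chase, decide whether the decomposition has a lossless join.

Chase test. Columns are X1, X2, X3, X4, X5, X6; row i has aⱼ where attribute j ∈ Ri, else bᵢⱼ.
Initial tableau (one row per fragment):
  row 1: a1 a2 a3 a4 b15 a6
  row 2: a1 a2 b23 a4 a5 a6
  row 3: a1 b32 a3 a4 a5 a6
Rows 1 and 2 agree on X1; apply X1→X3 and equate their X3 entries.
Rows 1 and 2 agree on X6; apply X6→X1, X5 and equate their X1, X5 entries.
Row 1 is now all distinguished symbols — the join is lossless.

Yes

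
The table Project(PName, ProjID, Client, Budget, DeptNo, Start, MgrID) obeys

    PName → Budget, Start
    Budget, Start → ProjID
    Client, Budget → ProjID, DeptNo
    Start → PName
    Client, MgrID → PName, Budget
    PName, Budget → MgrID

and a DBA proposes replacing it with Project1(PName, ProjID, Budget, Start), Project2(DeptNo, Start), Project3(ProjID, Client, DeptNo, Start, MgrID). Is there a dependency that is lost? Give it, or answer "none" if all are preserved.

Check Client, Budget → ProjID, DeptNo: no single fragment contains all of {ProjID, Client, Budget, DeptNo}, and the restricted closure of {Client, Budget} across the fragments never reaches {ProjID, DeptNo}.
PName → Budget, Start is preserved.
Budget, Start → ProjID is preserved.
Start → PName is preserved.
Client, MgrID → PName, Budget is preserved.
PName, Budget → MgrID is preserved.

Client, Budget → ProjID, DeptNo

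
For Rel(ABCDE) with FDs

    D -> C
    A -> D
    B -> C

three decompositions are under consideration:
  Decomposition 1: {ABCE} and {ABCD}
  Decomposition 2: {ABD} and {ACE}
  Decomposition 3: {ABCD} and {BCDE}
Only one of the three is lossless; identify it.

Decomposition 1: common = {ABC}, closure = {ABCD} → lossless.
Decomposition 2: common = {A}, closure = {ACD} → lossy.
Decomposition 3: common = {BCD}, closure = {BCD} → lossy.

Decomposition 1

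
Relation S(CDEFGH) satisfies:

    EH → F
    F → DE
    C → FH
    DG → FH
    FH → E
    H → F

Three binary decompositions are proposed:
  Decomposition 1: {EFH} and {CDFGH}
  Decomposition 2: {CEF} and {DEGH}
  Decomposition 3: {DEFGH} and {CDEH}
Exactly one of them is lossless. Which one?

Decomposition 1: common = {FH}, closure = {DEFH} → lossless.
Decomposition 2: common = {E}, closure = {E} → lossy.
Decomposition 3: common = {DEH}, closure = {DEFH} → lossy.

Decomposition 1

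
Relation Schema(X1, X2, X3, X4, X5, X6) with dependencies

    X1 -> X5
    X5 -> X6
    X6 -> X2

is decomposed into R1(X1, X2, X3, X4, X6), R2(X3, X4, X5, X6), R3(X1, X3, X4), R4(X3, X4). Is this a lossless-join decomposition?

No

Chase test. Columns are X1, X2, X3, X4, X5, X6; row i has aⱼ where attribute j ∈ Ri, else bᵢⱼ.
Initial tableau (one row per fragment):
  row 1: a1 a2 a3 a4 b15 a6
  row 2: b21 b22 a3 a4 a5 a6
  row 3: a1 b32 a3 a4 b35 b36
  row 4: b41 b42 a3 a4 b45 b46
Rows 1 and 3 agree on X1; apply X1→X5 and equate their X5 entries.
Rows 1 and 3 agree on X5; apply X5→X6 and equate their X6 entries.
Rows 1 and 2 agree on X6; apply X6→X2 and equate their X2 entries.
Rows 1 and 3 agree on X6; apply X6→X2 and equate their X2 entries.
No row becomes fully distinguished — the join is lossy.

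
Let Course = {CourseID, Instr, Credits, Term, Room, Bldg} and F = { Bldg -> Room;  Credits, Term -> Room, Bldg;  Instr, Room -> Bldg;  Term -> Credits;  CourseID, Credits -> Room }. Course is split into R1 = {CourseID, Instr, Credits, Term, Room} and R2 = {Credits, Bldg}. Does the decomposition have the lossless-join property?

Common attributes: R1 ∩ R2 = {Credits}.
No dependency enlarges {Credits}, so (Credits)⁺ = {Credits}.
The closure contains neither all of R1 = {CourseID, Instr, Credits, Term, Room} nor all of R2 = {Credits, Bldg}, so the common attributes are not a superkey of either fragment. The join is lossy.

No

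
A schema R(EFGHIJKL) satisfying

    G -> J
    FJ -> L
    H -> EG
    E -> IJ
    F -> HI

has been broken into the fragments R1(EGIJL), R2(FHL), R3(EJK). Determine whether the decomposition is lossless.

No

Chase test. Columns are EFGHIJKL; row i has aⱼ where attribute j ∈ Ri, else bᵢⱼ.
Initial tableau (one row per fragment):
  row 1: a1 b12 a3 b14 a5 a6 b17 a8
  row 2: b21 a2 b23 a4 b25 b26 b27 a8
  row 3: a1 b32 b33 b34 b35 a6 a7 b38
Rows 1 and 3 agree on E; apply E→IJ and equate their IJ entries.
No row becomes fully distinguished — the join is lossy.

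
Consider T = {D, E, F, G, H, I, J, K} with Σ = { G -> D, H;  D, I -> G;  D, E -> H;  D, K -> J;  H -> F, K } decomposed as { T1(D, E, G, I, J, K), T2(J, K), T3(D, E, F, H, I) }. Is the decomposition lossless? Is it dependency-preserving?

Lossless test (chase): Rows 1 and 3 agree on D, I; apply D, I→G and equate their G entries. Rows 1 and 3 agree on D, E; apply D, E→H and equate their H entries. Rows 1 and 3 agree on H; apply H→F, K and equate their F, K entries. Rows 1 and 3 agree on D, K; apply D, K→J and equate their J entries. Row 1 is now all distinguished symbols — the join is lossless.
Dependency preservation: the restricted closure of {G} across the fragments never reaches {D, H}, so G → D, H cannot be enforced without a join — not preserved.

lossless but not dependency-preserving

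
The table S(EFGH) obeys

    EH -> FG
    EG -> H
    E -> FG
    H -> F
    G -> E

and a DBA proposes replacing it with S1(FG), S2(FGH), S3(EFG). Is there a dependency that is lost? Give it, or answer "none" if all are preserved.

none

EH → FG: restricted closure across fragments reaches FG.
EG → H: restricted closure across fragments reaches H.
E → FG lies within S3.
H → F lies within S2.
G → E lies within S3.
Every dependency is enforceable on the fragments, so the decomposition is dependency-preserving.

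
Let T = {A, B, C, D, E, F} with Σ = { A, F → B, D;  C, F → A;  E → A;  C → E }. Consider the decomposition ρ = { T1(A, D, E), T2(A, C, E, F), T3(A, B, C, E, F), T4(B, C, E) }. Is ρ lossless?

No

Chase test. Columns are A, B, C, D, E, F; row i has aⱼ where attribute j ∈ Ti, else bᵢⱼ.
Initial tableau (one row per fragment):
  row 1: a1 b12 b13 a4 a5 b16
  row 2: a1 b22 a3 b24 a5 a6
  row 3: a1 a2 a3 b34 a5 a6
  row 4: b41 a2 a3 b44 a5 b46
Rows 2 and 3 agree on A, F; apply A, F→B, D and equate their B, D entries.
Rows 1 and 4 agree on E; apply E→A and equate their A entries.
No row becomes fully distinguished — the join is lossy.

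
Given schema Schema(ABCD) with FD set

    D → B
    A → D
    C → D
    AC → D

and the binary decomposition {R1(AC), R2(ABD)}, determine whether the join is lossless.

Common attributes: R1 ∩ R2 = {A}.
Closure of {A}: A → D applies, adding D; D → B applies, adding B. So (A)⁺ = {ABD}.
This closure contains every attribute of R2, so R1 ∩ R2 → R2. The join is lossless.

Yes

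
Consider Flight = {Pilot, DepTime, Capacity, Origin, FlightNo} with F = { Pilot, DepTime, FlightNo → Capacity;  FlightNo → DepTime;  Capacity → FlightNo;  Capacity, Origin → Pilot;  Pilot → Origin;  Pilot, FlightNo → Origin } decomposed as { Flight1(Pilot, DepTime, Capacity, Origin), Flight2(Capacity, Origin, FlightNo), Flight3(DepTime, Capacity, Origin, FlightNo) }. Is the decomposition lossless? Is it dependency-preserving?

Lossless test (chase): Rows 2 and 3 agree on FlightNo; apply FlightNo→DepTime and equate their DepTime entries. Rows 1 and 2 agree on Capacity; apply Capacity→FlightNo and equate their FlightNo entries. Rows 1 and 2 agree on Capacity, Origin; apply Capacity, Origin→Pilot and equate their Pilot entries. Rows 1 and 3 agree on Capacity, Origin; apply Capacity, Origin→Pilot and equate their Pilot entries. Row 1 is now all distinguished symbols — the join is lossless.
Dependency preservation: the restricted closure of {Pilot, DepTime, FlightNo} across the fragments never reaches {Capacity}, so Pilot, DepTime, FlightNo → Capacity cannot be enforced without a join — not preserved.

lossless but not dependency-preserving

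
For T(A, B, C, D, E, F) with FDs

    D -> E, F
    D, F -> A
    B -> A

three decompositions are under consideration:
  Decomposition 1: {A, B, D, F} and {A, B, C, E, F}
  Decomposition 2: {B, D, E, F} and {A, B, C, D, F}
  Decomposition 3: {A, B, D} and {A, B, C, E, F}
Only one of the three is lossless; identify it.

Decomposition 2

Decomposition 1: common = {A, B, F}, closure = {A, B, F} → lossy.
Decomposition 2: common = {B, D, F}, closure = {A, B, D, E, F} → lossless.
Decomposition 3: common = {A, B}, closure = {A, B} → lossy.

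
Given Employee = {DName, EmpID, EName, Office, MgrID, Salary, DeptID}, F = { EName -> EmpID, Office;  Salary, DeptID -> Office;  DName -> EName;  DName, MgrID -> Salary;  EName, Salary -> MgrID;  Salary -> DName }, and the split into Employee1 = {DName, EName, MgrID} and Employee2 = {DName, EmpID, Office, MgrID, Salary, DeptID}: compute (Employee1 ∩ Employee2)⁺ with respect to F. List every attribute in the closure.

Employee1 ∩ Employee2 = {DName, MgrID}.
DName → EName applies, adding EName
DName, MgrID → Salary applies, adding Salary
EName → EmpID, Office applies, adding EmpID, Office
Closure: {DName, EmpID, EName, Office, MgrID, Salary}.

DName, EmpID, EName, Office, MgrID, Salary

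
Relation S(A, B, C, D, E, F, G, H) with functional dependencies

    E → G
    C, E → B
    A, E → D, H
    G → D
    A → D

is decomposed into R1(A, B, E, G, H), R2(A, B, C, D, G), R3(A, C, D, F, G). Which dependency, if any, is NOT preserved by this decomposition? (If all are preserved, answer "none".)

C, E → B

Check C, E → B: no single fragment contains all of {B, C, E}, and the restricted closure of {C, E} across the fragments never reaches {B}.
E → G is preserved.
A, E → D, H is preserved.
G → D is preserved.
A → D is preserved.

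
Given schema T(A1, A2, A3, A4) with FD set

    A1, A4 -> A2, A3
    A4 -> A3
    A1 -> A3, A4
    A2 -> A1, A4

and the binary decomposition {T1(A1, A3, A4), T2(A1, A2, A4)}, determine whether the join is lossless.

Common attributes: T1 ∩ T2 = {A1, A4}.
Closure of {A1, A4}: A1, A4 → A2, A3 applies, adding A2, A3. So (A1, A4)⁺ = {A1, A2, A3, A4}.
This closure contains every attribute of T1, so T1 ∩ T2 → T1. The join is lossless.

Yes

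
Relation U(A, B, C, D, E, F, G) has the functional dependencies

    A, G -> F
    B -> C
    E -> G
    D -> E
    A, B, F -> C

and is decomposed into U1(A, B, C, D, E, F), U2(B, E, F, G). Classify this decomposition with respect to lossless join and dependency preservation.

lossless but not dependency-preserving

Lossless test: (B, E, F)⁺ = {B, C, E, F, G}, which contains all of one fragment — lossless.
Dependency preservation: the restricted closure of {A, G} across the fragments never reaches {F}, so A, G → F cannot be enforced without a join — not preserved.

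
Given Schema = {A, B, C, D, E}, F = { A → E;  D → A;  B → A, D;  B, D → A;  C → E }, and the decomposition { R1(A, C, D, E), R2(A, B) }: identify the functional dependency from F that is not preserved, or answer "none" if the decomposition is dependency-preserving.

Check B → A, D: no single fragment contains all of {A, B, D}, and the restricted closure of {B} across the fragments never reaches {A, D}.
A → E is preserved.
D → A is preserved.
B, D → A is preserved.
C → E is preserved.

B → A, D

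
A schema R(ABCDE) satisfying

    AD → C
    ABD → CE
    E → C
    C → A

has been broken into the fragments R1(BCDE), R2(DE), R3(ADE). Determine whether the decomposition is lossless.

Chase test. Columns are ABCDE; row i has aⱼ where attribute j ∈ Ri, else bᵢⱼ.
Initial tableau (one row per fragment):
  row 1: b11 a2 a3 a4 a5
  row 2: b21 b22 b23 a4 a5
  row 3: a1 b32 b33 a4 a5
Rows 1 and 2 agree on E; apply E→C and equate their C entries.
Rows 1 and 3 agree on E; apply E→C and equate their C entries.
Rows 1 and 2 agree on C; apply C→A and equate their A entries.
Rows 1 and 3 agree on C; apply C→A and equate their A entries.
Row 1 is now all distinguished symbols — the join is lossless.

Yes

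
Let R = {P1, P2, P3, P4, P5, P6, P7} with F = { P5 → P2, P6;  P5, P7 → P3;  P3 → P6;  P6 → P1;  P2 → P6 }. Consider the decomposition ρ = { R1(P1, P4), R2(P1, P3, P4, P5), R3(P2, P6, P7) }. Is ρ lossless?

Chase test. Columns are P1, P2, P3, P4, P5, P6, P7; row i has aⱼ where attribute j ∈ Ri, else bᵢⱼ.
Initial tableau (one row per fragment):
  row 1: a1 b12 b13 a4 b15 b16 b17
  row 2: a1 b22 a3 a4 a5 b26 b27
  row 3: b31 a2 b33 b34 b35 a6 a7
No row becomes fully distinguished — the join is lossy.

No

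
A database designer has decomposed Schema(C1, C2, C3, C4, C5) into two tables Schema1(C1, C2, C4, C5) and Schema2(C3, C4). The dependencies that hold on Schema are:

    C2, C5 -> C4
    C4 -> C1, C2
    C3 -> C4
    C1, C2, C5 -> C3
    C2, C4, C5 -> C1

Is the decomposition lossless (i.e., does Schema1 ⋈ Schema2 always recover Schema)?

Common attributes: Schema1 ∩ Schema2 = {C4}.
Closure of {C4}: C4 → C1, C2 applies, adding C1, C2. So (C4)⁺ = {C1, C2, C4}.
The closure contains neither all of Schema1 = {C1, C2, C4, C5} nor all of Schema2 = {C3, C4}, so the common attributes are not a superkey of either fragment. The join is lossy.

No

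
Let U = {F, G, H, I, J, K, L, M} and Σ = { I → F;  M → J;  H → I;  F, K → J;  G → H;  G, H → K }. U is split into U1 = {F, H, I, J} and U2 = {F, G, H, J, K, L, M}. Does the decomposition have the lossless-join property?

Yes

Common attributes: U1 ∩ U2 = {F, H, J}.
Closure of {F, H, J}: H → I applies, adding I. So (F, H, J)⁺ = {F, H, I, J}.
This closure contains every attribute of U1, so U1 ∩ U2 → U1. The join is lossless.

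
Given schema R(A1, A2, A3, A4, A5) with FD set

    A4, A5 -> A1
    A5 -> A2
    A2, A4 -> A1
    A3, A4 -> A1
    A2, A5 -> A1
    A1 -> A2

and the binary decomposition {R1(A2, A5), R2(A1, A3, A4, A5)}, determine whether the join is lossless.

Yes

Common attributes: R1 ∩ R2 = {A5}.
Closure of {A5}: A5 → A2 applies, adding A2; A2, A5 → A1 applies, adding A1. So (A5)⁺ = {A1, A2, A5}.
This closure contains every attribute of R1, so R1 ∩ R2 → R1. The join is lossless.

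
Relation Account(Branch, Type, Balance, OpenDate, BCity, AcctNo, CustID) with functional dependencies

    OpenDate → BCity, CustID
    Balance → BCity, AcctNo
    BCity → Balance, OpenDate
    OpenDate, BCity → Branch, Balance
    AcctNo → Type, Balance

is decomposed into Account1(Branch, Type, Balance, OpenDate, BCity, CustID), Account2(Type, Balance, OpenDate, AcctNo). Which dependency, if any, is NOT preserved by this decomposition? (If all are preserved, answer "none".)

none

OpenDate → BCity, CustID lies within Account1.
Balance → BCity, AcctNo: restricted closure across fragments reaches BCity, AcctNo.
BCity → Balance, OpenDate lies within Account1.
OpenDate, BCity → Branch, Balance lies within Account1.
AcctNo → Type, Balance lies within Account2.
Every dependency is enforceable on the fragments, so the decomposition is dependency-preserving.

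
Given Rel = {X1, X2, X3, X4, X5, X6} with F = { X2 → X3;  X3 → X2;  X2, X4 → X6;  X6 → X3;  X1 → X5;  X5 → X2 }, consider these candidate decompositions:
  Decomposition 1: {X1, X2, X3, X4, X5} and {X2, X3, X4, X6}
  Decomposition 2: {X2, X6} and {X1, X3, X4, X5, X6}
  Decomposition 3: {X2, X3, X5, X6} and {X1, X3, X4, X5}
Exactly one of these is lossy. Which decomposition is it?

Decomposition 3

Decomposition 1: common = {X2, X3, X4}, closure = {X2, X3, X4, X6} → lossless.
Decomposition 2: common = {X6}, closure = {X2, X3, X6} → lossless.
Decomposition 3: common = {X3, X5}, closure = {X2, X3, X5} → lossy.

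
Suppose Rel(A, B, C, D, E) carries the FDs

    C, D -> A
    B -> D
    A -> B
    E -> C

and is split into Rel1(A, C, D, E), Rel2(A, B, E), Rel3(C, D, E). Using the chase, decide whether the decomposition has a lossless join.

Chase test. Columns are A, B, C, D, E; row i has aⱼ where attribute j ∈ Reli, else bᵢⱼ.
Initial tableau (one row per fragment):
  row 1: a1 b12 a3 a4 a5
  row 2: a1 a2 b23 b24 a5
  row 3: b31 b32 a3 a4 a5
Rows 1 and 3 agree on C, D; apply C, D→A and equate their A entries.
Rows 1 and 2 agree on A; apply A→B and equate their B entries.
Rows 1 and 3 agree on A; apply A→B and equate their B entries.
Rows 1 and 2 agree on E; apply E→C and equate their C entries.
Rows 1 and 2 agree on B; apply B→D and equate their D entries.
Row 1 is now all distinguished symbols — the join is lossless.

Yes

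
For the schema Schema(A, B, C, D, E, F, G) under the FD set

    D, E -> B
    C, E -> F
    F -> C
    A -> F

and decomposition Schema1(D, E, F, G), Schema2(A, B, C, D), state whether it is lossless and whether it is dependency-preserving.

lossy and not dependency-preserving

Lossless test: (D)⁺ = {D}, which is a superkey of neither fragment — lossy.
Dependency preservation: the restricted closure of {D, E} across the fragments never reaches {B}, so D, E → B cannot be enforced without a join — not preserved.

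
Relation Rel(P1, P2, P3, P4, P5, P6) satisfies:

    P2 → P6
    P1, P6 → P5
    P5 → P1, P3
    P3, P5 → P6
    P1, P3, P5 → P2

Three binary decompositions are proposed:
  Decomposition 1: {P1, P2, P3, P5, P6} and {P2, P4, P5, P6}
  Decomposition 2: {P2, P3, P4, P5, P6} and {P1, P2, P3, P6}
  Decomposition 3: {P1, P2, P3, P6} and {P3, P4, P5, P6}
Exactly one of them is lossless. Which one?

Decomposition 1

Decomposition 1: common = {P2, P5, P6}, closure = {P1, P2, P3, P5, P6} → lossless.
Decomposition 2: common = {P2, P3, P6}, closure = {P2, P3, P6} → lossy.
Decomposition 3: common = {P3, P6}, closure = {P3, P6} → lossy.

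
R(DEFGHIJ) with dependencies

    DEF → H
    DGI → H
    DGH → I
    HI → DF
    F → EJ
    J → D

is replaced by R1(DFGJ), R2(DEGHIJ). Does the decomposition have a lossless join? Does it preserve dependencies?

Lossless test: (DGJ)⁺ = {DGJ}, which is a superkey of neither fragment — lossy.
Dependency preservation: the restricted closure of {DEF} across the fragments never reaches {H}, so DEF → H cannot be enforced without a join — not preserved.

lossy and not dependency-preserving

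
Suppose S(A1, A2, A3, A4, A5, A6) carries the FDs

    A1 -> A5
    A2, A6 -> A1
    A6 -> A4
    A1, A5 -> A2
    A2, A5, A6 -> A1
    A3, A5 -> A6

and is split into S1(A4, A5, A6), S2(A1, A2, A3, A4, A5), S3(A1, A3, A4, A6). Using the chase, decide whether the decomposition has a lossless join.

Yes

Chase test. Columns are A1, A2, A3, A4, A5, A6; row i has aⱼ where attribute j ∈ Si, else bᵢⱼ.
Initial tableau (one row per fragment):
  row 1: b11 b12 b13 a4 a5 a6
  row 2: a1 a2 a3 a4 a5 b26
  row 3: a1 b32 a3 a4 b35 a6
Rows 2 and 3 agree on A1; apply A1→A5 and equate their A5 entries.
Rows 2 and 3 agree on A1, A5; apply A1, A5→A2 and equate their A2 entries.
Rows 2 and 3 agree on A3, A5; apply A3, A5→A6 and equate their A6 entries.
Row 2 is now all distinguished symbols — the join is lossless.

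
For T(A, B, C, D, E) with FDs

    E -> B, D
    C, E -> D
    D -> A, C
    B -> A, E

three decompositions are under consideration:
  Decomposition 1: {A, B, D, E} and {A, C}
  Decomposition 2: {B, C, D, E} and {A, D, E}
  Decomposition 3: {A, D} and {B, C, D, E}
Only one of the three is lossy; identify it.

Decomposition 1: common = {A}, closure = {A} → lossy.
Decomposition 2: common = {D, E}, closure = {A, B, C, D, E} → lossless.
Decomposition 3: common = {D}, closure = {A, C, D} → lossless.

Decomposition 1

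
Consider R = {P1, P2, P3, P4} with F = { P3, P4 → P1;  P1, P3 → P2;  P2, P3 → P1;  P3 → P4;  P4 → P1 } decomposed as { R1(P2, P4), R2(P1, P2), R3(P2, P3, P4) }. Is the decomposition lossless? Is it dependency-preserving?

lossy and not dependency-preserving

Lossless test (chase): Rows 1 and 3 agree on P4; apply P4→P1 and equate their P1 entries. No row becomes fully distinguished — the join is lossy.
Dependency preservation: the restricted closure of {P3, P4} across the fragments never reaches {P1}, so P3, P4 → P1 cannot be enforced without a join — not preserved.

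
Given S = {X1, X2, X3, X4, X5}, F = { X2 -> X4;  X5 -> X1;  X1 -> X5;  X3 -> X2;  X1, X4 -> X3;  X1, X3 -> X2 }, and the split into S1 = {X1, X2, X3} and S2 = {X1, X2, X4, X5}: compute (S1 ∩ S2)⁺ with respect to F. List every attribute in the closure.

X1, X2, X3, X4, X5

S1 ∩ S2 = {X1, X2}.
X2 → X4 applies, adding X4
X1 → X5 applies, adding X5
X1, X4 → X3 applies, adding X3
Closure: {X1, X2, X3, X4, X5}.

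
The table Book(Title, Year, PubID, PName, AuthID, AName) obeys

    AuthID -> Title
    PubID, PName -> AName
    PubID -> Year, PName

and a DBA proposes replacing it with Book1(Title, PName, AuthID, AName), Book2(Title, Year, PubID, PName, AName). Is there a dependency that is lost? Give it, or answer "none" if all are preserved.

none

AuthID → Title lies within Book1.
PubID, PName → AName lies within Book2.
PubID → Year, PName lies within Book2.
Every dependency is enforceable on the fragments, so the decomposition is dependency-preserving.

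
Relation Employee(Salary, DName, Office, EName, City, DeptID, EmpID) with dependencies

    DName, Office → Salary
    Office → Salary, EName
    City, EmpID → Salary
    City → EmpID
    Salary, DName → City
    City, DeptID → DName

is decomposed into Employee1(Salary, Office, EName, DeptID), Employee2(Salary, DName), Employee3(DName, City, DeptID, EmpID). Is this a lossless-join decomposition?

Chase test. Columns are Salary, DName, Office, EName, City, DeptID, EmpID; row i has aⱼ where attribute j ∈ Employeei, else bᵢⱼ.
Initial tableau (one row per fragment):
  row 1: a1 b12 a3 a4 b15 a6 b17
  row 2: a1 a2 b23 b24 b25 b26 b27
  row 3: b31 a2 b33 b34 a5 a6 a7
No row becomes fully distinguished — the join is lossy.

No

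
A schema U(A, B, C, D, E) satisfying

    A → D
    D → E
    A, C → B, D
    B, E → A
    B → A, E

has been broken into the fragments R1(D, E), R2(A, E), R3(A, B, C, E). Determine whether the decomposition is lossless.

No

Chase test. Columns are A, B, C, D, E; row i has aⱼ where attribute j ∈ Ri, else bᵢⱼ.
Initial tableau (one row per fragment):
  row 1: b11 b12 b13 a4 a5
  row 2: a1 b22 b23 b24 a5
  row 3: a1 a2 a3 b34 a5
Rows 2 and 3 agree on A; apply A→D and equate their D entries.
No row becomes fully distinguished — the join is lossy.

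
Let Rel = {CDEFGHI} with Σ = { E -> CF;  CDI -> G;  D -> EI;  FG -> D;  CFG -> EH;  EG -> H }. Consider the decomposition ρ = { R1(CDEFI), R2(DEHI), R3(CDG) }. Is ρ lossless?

Yes

Chase test. Columns are CDEFGHI; row i has aⱼ where attribute j ∈ Ri, else bᵢⱼ.
Initial tableau (one row per fragment):
  row 1: a1 a2 a3 a4 b15 b16 a7
  row 2: b21 a2 a3 b24 b25 a6 a7
  row 3: a1 a2 b33 b34 a5 b36 b37
Rows 1 and 2 agree on E; apply E→CF and equate their CF entries.
Rows 1 and 2 agree on CDI; apply CDI→G and equate their G entries.
Rows 1 and 3 agree on D; apply D→EI and equate their EI entries.
Rows 1 and 2 agree on CFG; apply CFG→EH and equate their EH entries.
Rows 1 and 3 agree on E; apply E→CF and equate their CF entries.
Rows 1 and 3 agree on CDI; apply CDI→G and equate their G entries.
Rows 1 and 3 agree on CFG; apply CFG→EH and equate their EH entries.
Row 1 is now all distinguished symbols — the join is lossless.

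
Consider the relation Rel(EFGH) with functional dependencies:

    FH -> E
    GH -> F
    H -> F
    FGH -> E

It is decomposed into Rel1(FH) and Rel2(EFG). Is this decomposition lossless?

Common attributes: Rel1 ∩ Rel2 = {F}.
No dependency enlarges {F}, so (F)⁺ = {F}.
The closure contains neither all of Rel1 = {FH} nor all of Rel2 = {EFG}, so the common attributes are not a superkey of either fragment. The join is lossy.

No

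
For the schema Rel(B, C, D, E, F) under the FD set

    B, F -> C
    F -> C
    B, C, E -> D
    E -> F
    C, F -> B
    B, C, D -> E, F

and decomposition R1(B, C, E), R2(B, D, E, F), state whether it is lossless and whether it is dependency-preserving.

lossless but not dependency-preserving

Lossless test: (B, E)⁺ = {B, C, D, E, F}, which contains all of one fragment — lossless.
Dependency preservation: the restricted closure of {B, F} across the fragments never reaches {C}, so B, F → C cannot be enforced without a join — not preserved.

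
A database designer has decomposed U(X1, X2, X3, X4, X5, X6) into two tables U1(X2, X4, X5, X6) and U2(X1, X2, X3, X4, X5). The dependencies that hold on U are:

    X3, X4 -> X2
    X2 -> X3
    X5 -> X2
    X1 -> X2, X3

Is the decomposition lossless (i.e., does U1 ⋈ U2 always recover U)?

Common attributes: U1 ∩ U2 = {X2, X4, X5}.
Closure of {X2, X4, X5}: X2 → X3 applies, adding X3. So (X2, X4, X5)⁺ = {X2, X3, X4, X5}.
The closure contains neither all of U1 = {X2, X4, X5, X6} nor all of U2 = {X1, X2, X3, X4, X5}, so the common attributes are not a superkey of either fragment. The join is lossy.

No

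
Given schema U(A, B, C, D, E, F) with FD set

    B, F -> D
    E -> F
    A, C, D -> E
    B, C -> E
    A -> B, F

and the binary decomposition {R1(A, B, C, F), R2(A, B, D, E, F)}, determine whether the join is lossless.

Common attributes: R1 ∩ R2 = {A, B, F}.
Closure of {A, B, F}: B, F → D applies, adding D. So (A, B, F)⁺ = {A, B, D, F}.
The closure contains neither all of R1 = {A, B, C, F} nor all of R2 = {A, B, D, E, F}, so the common attributes are not a superkey of either fragment. The join is lossy.

No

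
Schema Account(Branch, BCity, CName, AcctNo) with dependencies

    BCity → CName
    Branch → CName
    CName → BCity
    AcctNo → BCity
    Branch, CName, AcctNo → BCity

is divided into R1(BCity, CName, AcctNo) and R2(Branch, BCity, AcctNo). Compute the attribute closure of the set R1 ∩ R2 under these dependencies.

BCity, CName, AcctNo

R1 ∩ R2 = {BCity, AcctNo}.
BCity → CName applies, adding CName
Closure: {BCity, CName, AcctNo}.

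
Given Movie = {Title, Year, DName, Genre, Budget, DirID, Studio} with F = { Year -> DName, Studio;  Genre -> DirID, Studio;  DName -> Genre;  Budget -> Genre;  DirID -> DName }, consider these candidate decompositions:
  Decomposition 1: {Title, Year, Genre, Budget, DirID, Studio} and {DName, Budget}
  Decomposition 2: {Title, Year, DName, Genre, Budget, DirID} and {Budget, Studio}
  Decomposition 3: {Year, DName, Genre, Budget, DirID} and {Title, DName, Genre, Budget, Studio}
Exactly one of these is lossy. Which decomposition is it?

Decomposition 3

Decomposition 1: common = {Budget}, closure = {DName, Genre, Budget, DirID, Studio} → lossless.
Decomposition 2: common = {Budget}, closure = {DName, Genre, Budget, DirID, Studio} → lossless.
Decomposition 3: common = {DName, Genre, Budget}, closure = {DName, Genre, Budget, DirID, Studio} → lossy.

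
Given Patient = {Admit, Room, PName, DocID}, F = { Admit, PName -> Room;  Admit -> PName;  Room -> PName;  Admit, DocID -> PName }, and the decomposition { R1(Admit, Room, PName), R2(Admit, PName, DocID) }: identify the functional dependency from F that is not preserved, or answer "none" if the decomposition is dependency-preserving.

Admit, PName → Room lies within R1.
Admit → PName lies within R1.
Room → PName lies within R1.
Admit, DocID → PName lies within R2.
Every dependency is enforceable on the fragments, so the decomposition is dependency-preserving.

none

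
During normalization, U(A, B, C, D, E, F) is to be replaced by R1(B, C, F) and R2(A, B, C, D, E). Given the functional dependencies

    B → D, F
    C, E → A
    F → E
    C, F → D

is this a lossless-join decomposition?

Yes

Common attributes: R1 ∩ R2 = {B, C}.
Closure of {B, C}: B → D, F applies, adding D, F; F → E applies, adding E; C, E → A applies, adding A. So (B, C)⁺ = {A, B, C, D, E, F}.
This closure contains every attribute of R1, so R1 ∩ R2 → R1. The join is lossless.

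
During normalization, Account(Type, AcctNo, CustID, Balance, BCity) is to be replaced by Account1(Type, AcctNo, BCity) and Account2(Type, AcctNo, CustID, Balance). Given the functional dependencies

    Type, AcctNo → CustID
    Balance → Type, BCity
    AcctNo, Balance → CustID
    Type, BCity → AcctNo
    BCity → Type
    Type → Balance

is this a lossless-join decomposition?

Yes

Common attributes: Account1 ∩ Account2 = {Type, AcctNo}.
Closure of {Type, AcctNo}: Type, AcctNo → CustID applies, adding CustID; Type → Balance applies, adding Balance; Balance → Type, BCity applies, adding BCity. So (Type, AcctNo)⁺ = {Type, AcctNo, CustID, Balance, BCity}.
This closure contains every attribute of Account1, so Account1 ∩ Account2 → Account1. The join is lossless.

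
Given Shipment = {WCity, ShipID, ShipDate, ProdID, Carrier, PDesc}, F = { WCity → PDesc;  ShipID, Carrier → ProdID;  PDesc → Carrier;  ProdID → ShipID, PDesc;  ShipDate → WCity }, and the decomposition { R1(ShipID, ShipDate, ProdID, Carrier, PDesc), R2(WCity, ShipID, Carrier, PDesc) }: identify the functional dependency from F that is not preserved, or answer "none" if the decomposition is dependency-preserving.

Check ShipDate → WCity: no single fragment contains all of {WCity, ShipDate}, and the restricted closure of {ShipDate} across the fragments never reaches {WCity}.
WCity → PDesc is preserved.
ShipID, Carrier → ProdID is preserved.
PDesc → Carrier is preserved.
ProdID → ShipID, PDesc is preserved.

ShipDate → WCity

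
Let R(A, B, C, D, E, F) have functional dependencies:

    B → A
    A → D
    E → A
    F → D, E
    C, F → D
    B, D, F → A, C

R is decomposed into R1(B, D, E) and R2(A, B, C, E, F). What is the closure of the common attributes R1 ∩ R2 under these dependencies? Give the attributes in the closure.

A, B, D, E

R1 ∩ R2 = {B, E}.
B → A applies, adding A
A → D applies, adding D
Closure: {A, B, D, E}.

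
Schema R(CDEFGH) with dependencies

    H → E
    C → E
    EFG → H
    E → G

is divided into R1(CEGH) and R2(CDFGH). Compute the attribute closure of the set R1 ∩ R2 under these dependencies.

R1 ∩ R2 = {CGH}.
H → E applies, adding E
Closure: {CEGH}.

CEGH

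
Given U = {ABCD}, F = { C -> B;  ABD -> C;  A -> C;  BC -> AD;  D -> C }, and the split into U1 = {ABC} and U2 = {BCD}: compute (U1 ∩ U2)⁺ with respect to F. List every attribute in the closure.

U1 ∩ U2 = {BC}.
BC → AD applies, adding AD
Closure: {ABCD}.

ABCD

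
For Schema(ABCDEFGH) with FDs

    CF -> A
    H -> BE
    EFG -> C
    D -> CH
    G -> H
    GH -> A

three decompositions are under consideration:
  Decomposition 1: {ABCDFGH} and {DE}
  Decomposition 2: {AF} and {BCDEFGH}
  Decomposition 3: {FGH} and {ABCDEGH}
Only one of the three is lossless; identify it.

Decomposition 1: common = {D}, closure = {BCDEH} → lossless.
Decomposition 2: common = {F}, closure = {F} → lossy.
Decomposition 3: common = {GH}, closure = {ABEGH} → lossy.

Decomposition 1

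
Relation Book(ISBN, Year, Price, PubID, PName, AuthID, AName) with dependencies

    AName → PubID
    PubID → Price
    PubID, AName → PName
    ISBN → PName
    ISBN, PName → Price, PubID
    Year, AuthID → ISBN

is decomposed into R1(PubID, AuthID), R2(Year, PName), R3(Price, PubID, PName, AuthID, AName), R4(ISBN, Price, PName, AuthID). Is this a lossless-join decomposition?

Chase test. Columns are ISBN, Year, Price, PubID, PName, AuthID, AName; row i has aⱼ where attribute j ∈ Ri, else bᵢⱼ.
Initial tableau (one row per fragment):
  row 1: b11 b12 b13 a4 b15 a6 b17
  row 2: b21 a2 b23 b24 a5 b26 b27
  row 3: b31 b32 a3 a4 a5 a6 a7
  row 4: a1 b42 a3 b44 a5 a6 b47
Rows 1 and 3 agree on PubID; apply PubID→Price and equate their Price entries.
No row becomes fully distinguished — the join is lossy.

No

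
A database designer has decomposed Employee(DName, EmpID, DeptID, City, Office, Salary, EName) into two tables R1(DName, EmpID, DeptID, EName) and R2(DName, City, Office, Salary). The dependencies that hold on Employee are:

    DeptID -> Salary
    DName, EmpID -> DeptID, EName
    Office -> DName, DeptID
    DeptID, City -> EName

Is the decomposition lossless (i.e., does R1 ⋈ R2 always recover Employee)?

Common attributes: R1 ∩ R2 = {DName}.
No dependency enlarges {DName}, so (DName)⁺ = {DName}.
The closure contains neither all of R1 = {DName, EmpID, DeptID, EName} nor all of R2 = {DName, City, Office, Salary}, so the common attributes are not a superkey of either fragment. The join is lossy.

No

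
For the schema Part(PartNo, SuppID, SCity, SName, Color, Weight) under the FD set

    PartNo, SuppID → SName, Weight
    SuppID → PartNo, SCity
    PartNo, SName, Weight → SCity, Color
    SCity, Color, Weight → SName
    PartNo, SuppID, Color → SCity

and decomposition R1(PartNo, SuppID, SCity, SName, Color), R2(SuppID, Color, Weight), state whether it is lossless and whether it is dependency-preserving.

Lossless test: (SuppID, Color)⁺ = {PartNo, SuppID, SCity, SName, Color, Weight}, which contains all of one fragment — lossless.
Dependency preservation: the restricted closure of {PartNo, SName, Weight} across the fragments never reaches {SCity, Color}, so PartNo, SName, Weight → SCity, Color cannot be enforced without a join — not preserved.

lossless but not dependency-preserving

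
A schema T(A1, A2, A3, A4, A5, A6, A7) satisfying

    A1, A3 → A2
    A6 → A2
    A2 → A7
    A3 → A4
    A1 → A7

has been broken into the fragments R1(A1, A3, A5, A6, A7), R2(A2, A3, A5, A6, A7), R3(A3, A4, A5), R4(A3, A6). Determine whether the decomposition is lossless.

Chase test. Columns are A1, A2, A3, A4, A5, A6, A7; row i has aⱼ where attribute j ∈ Ri, else bᵢⱼ.
Initial tableau (one row per fragment):
  row 1: a1 b12 a3 b14 a5 a6 a7
  row 2: b21 a2 a3 b24 a5 a6 a7
  row 3: b31 b32 a3 a4 a5 b36 b37
  row 4: b41 b42 a3 b44 b45 a6 b47
Rows 1 and 2 agree on A6; apply A6→A2 and equate their A2 entries.
Rows 1 and 4 agree on A6; apply A6→A2 and equate their A2 entries.
Rows 1 and 4 agree on A2; apply A2→A7 and equate their A7 entries.
Rows 1 and 2 agree on A3; apply A3→A4 and equate their A4 entries.
Rows 1 and 3 agree on A3; apply A3→A4 and equate their A4 entries.
Rows 1 and 4 agree on A3; apply A3→A4 and equate their A4 entries.
Row 1 is now all distinguished symbols — the join is lossless.

Yes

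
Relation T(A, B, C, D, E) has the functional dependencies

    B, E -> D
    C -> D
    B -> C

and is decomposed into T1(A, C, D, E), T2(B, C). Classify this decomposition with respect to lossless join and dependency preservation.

lossy but dependency-preserving

Lossless test: (C)⁺ = {C, D}, which is a superkey of neither fragment — lossy.
Dependency preservation: B, E → D is not contained in any single fragment, but the restricted closure of its left-hand side across the fragments still reaches the right-hand side; the remaining FDs each lie inside some fragment. All dependencies are preserved.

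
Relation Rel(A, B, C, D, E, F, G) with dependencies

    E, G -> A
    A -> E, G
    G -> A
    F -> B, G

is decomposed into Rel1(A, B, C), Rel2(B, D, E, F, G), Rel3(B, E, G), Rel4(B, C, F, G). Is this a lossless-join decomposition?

No

Chase test. Columns are A, B, C, D, E, F, G; row i has aⱼ where attribute j ∈ Reli, else bᵢⱼ.
Initial tableau (one row per fragment):
  row 1: a1 a2 a3 b14 b15 b16 b17
  row 2: b21 a2 b23 a4 a5 a6 a7
  row 3: b31 a2 b33 b34 a5 b36 a7
  row 4: b41 a2 a3 b44 b45 a6 a7
Rows 2 and 3 agree on E, G; apply E, G→A and equate their A entries.
Rows 2 and 4 agree on G; apply G→A and equate their A entries.
Rows 2 and 4 agree on A; apply A→E, G and equate their E, G entries.
No row becomes fully distinguished — the join is lossy.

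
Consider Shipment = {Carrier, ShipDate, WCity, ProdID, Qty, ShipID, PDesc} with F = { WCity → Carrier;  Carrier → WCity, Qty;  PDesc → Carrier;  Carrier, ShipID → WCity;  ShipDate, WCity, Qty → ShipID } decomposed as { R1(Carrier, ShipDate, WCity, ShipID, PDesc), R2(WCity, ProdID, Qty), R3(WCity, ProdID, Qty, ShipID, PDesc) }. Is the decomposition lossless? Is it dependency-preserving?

Lossless test (chase): Rows 1 and 2 agree on WCity; apply WCity→Carrier and equate their Carrier entries. Rows 1 and 3 agree on WCity; apply WCity→Carrier and equate their Carrier entries. Rows 1 and 2 agree on Carrier; apply Carrier→WCity, Qty and equate their WCity, Qty entries. No row becomes fully distinguished — the join is lossy.
Dependency preservation: Carrier → WCity, Qty; ShipDate, WCity, Qty → ShipID are not contained in any single fragment, but the restricted closure of each left-hand side across the fragments still reaches the right-hand side; the remaining FDs each lie inside some fragment. All dependencies are preserved.

lossy but dependency-preserving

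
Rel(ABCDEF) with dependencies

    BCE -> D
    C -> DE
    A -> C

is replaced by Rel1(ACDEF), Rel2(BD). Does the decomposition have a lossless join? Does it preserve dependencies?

lossy but dependency-preserving

Lossless test: (D)⁺ = {D}, which is a superkey of neither fragment — lossy.
Dependency preservation: BCE → D is not contained in any single fragment, but the restricted closure of its left-hand side across the fragments still reaches the right-hand side; the remaining FDs each lie inside some fragment. All dependencies are preserved.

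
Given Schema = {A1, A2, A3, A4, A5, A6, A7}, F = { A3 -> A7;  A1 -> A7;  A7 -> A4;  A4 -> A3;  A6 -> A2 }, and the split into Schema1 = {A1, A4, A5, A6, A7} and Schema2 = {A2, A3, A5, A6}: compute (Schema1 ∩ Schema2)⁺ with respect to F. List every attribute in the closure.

Schema1 ∩ Schema2 = {A5, A6}.
A6 → A2 applies, adding A2
Closure: {A2, A5, A6}.

A2, A5, A6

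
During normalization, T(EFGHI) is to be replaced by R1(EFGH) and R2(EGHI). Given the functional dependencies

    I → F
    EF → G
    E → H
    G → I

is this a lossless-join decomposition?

Yes

Common attributes: R1 ∩ R2 = {EGH}.
Closure of {EGH}: G → I applies, adding I; I → F applies, adding F. So (EGH)⁺ = {EFGHI}.
This closure contains every attribute of R1, so R1 ∩ R2 → R1. The join is lossless.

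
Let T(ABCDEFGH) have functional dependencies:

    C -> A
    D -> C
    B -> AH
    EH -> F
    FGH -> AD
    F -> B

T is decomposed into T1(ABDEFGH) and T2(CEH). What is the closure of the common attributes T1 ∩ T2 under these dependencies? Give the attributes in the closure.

T1 ∩ T2 = {EH}.
EH → F applies, adding F
F → B applies, adding B
B → AH applies, adding A
Closure: {ABEFH}.

ABEFH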